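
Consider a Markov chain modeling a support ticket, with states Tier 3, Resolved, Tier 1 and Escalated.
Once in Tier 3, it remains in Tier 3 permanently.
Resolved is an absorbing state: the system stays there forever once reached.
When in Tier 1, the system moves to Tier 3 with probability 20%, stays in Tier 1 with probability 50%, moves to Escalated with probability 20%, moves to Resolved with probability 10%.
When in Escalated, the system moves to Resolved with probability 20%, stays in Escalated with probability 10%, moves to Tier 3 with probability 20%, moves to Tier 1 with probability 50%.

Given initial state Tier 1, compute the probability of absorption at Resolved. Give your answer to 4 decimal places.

0.3714

Let h(s) be the probability of absorption at Resolved starting from transient state s. Then h(Resolved) = 1 and h(Tier 3) = 0. By first-step analysis:
h(Tier 1) = 0.2·0 + 0.1·1 + 0.5·h(Tier 1) + 0.2·h(Escalated)
h(Escalated) = 0.2·0 + 0.2·1 + 0.5·h(Tier 1) + 0.1·h(Escalated)
Solving: h(Tier 1) = 0.3714, h(Escalated) = 0.4286.
Starting from Tier 1, the probability is 0.3714.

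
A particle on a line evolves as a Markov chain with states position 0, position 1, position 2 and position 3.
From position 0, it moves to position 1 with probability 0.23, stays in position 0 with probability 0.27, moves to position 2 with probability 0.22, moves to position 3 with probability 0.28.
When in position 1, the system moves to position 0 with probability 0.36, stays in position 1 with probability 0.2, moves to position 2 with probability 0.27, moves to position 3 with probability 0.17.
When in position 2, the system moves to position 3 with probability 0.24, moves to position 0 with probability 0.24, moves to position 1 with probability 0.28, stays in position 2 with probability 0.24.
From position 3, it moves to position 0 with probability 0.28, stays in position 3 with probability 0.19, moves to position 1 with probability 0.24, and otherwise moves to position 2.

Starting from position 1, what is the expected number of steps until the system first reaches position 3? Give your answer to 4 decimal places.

4.5320

Let t(s) be the expected number of steps to first reach position 3 from state s, with t(position 3) = 0. Conditioning on the first step:
t(position 0) = 1 + 0.27·t(position 0) + 0.23·t(position 1) + 0.22·t(position 2)
t(position 1) = 1 + 0.36·t(position 0) + 0.2·t(position 1) + 0.27·t(position 2)
t(position 2) = 1 + 0.24·t(position 0) + 0.28·t(position 1) + 0.24·t(position 2)
Solving: t(position 0) = 4.0864, t(position 1) = 4.5320, t(position 2) = 4.2759.
Expected steps from position 1 to position 3: 4.5320.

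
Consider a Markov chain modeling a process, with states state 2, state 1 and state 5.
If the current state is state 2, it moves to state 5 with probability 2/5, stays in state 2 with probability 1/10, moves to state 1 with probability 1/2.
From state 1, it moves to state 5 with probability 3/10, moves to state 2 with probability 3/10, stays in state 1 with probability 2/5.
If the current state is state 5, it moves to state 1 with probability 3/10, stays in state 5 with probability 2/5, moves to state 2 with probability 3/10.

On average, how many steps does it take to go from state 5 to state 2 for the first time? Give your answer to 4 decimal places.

3.3333

Let t(s) be the expected number of steps to first reach state 2 from state s, with t(state 2) = 0. Conditioning on the first step:
t(state 1) = 1 + 0.4·t(state 1) + 0.3·t(state 5)
t(state 5) = 1 + 0.3·t(state 1) + 0.4·t(state 5)
Solving: t(state 1) = 3.3333, t(state 5) = 3.3333.
Expected steps from state 5 to state 2: 3.3333.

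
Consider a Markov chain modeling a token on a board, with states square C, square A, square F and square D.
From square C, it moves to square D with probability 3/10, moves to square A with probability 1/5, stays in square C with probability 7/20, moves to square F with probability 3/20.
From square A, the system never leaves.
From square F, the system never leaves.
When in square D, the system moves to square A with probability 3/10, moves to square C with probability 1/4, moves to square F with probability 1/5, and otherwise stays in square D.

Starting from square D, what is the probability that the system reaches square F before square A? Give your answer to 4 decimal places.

0.4061

Let h(s) be the probability of absorption at square F starting from transient state s. Then h(square F) = 1 and h(square A) = 0. By first-step analysis:
h(square C) = 0.35·h(square C) + 0.2·0 + 0.15·1 + 0.3·h(square D)
h(square D) = 0.25·h(square C) + 0.3·0 + 0.2·1 + 0.25·h(square D)
Solving: h(square C) = 0.4182, h(square D) = 0.4061.
Starting from square D, the probability is 0.4061.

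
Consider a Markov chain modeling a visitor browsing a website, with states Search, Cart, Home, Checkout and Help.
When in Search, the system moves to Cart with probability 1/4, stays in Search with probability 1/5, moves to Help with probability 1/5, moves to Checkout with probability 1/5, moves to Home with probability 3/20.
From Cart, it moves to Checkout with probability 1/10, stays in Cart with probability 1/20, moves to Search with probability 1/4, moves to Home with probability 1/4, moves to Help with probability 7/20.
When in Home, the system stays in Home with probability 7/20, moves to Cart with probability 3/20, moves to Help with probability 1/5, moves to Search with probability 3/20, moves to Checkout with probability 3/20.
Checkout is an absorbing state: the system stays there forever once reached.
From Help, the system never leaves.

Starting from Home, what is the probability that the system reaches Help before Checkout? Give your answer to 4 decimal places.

0.5959

Let h(s) be the probability of absorption at Help starting from transient state s. Then h(Help) = 1 and h(Checkout) = 0. By first-step analysis:
h(Search) = 0.2·h(Search) + 0.25·h(Cart) + 0.15·h(Home) + 0.2·0 + 0.2·1
h(Cart) = 0.25·h(Search) + 0.05·h(Cart) + 0.25·h(Home) + 0.1·0 + 0.35·1
h(Home) = 0.15·h(Search) + 0.15·h(Cart) + 0.35·h(Home) + 0.15·0 + 0.2·1
Solving: h(Search) = 0.5730, h(Cart) = 0.6760, h(Home) = 0.5959.
Starting from Home, the probability is 0.5959.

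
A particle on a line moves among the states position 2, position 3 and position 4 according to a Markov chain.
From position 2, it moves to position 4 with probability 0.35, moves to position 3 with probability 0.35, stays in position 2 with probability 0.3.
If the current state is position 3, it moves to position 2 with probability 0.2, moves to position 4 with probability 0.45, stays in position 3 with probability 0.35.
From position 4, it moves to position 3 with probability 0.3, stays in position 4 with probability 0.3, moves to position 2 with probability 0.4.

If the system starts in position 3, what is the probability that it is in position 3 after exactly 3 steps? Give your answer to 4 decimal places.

0.3319

Propagate the distribution vector 3 steps from position 3.
After 0 steps: (0.0000, 1.0000, 0.0000)
After 1 step: (0.2000, 0.3500, 0.4500)
After 2 steps: (0.3100, 0.3275, 0.3625)
After 3 steps: (0.3035, 0.3319, 0.3646)
P(in position 3 after 3 steps) = 0.3319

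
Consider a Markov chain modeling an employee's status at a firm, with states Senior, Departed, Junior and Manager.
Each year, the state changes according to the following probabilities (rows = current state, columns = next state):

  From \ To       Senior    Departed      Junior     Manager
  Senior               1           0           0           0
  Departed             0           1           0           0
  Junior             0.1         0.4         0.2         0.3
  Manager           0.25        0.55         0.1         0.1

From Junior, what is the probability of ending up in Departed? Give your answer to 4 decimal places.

0.7609

Let h(s) be the probability of absorption at Departed starting from transient state s. Then h(Departed) = 1 and h(Senior) = 0. By first-step analysis:
h(Junior) = 0.1·0 + 0.4·1 + 0.2·h(Junior) + 0.3·h(Manager)
h(Manager) = 0.25·0 + 0.55·1 + 0.1·h(Junior) + 0.1·h(Manager)
Solving: h(Junior) = 0.7609, h(Manager) = 0.6957.
Starting from Junior, the probability is 0.7609.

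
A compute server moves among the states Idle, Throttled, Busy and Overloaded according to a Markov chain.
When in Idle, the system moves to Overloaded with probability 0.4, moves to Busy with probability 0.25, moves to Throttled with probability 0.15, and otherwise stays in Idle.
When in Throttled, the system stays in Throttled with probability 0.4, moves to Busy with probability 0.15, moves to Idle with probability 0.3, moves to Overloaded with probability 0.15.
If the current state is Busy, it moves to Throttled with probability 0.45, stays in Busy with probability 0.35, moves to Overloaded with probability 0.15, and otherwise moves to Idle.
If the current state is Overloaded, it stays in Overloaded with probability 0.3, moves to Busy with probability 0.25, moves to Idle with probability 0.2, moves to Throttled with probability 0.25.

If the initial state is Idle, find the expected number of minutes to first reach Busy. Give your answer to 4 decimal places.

Let t(s) be the expected number of minutes to first reach Busy from state s, with t(Busy) = 0. Conditioning on the first minute:
t(Idle) = 1 + 0.2·t(Idle) + 0.15·t(Throttled) + 0.4·t(Overloaded)
t(Throttled) = 1 + 0.3·t(Idle) + 0.4·t(Throttled) + 0.15·t(Overloaded)
t(Overloaded) = 1 + 0.2·t(Idle) + 0.25·t(Throttled) + 0.3·t(Overloaded)
Solving: t(Idle) = 4.4271, t(Throttled) = 5.0000, t(Overloaded) = 4.4792.
Expected minutes from Idle to Busy: 4.4271.

4.4271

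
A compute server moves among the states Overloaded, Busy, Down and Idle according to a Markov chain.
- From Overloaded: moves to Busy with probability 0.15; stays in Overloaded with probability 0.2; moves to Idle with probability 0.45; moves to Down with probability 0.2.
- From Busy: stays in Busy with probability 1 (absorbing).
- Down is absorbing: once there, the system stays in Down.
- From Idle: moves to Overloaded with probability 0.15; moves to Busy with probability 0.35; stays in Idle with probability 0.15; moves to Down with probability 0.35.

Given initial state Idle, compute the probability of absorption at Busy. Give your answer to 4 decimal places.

Let h(s) be the probability of absorption at Busy starting from transient state s. Then h(Busy) = 1 and h(Down) = 0. By first-step analysis:
h(Overloaded) = 0.2·h(Overloaded) + 0.15·1 + 0.2·0 + 0.45·h(Idle)
h(Idle) = 0.15·h(Overloaded) + 0.35·1 + 0.35·0 + 0.15·h(Idle)
Solving: h(Overloaded) = 0.4653, h(Idle) = 0.4939.
Starting from Idle, the probability is 0.4939.

0.4939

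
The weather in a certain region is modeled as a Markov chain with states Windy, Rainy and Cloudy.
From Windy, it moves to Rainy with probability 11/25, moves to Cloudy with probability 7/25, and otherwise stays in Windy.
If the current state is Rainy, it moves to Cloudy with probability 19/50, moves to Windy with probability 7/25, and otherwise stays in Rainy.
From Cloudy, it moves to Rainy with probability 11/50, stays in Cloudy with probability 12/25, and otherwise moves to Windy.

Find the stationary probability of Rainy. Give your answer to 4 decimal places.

0.3220

Let the stationary distribution be π with π = πP and π_1 + π_2 + π_3 = 1.
π_1 = 0.28·π_1 + 0.28·π_2 + 0.3·π_3
π_2 = 0.44·π_1 + 0.34·π_2 + 0.22·π_3
Solving with the normalization constraint gives π = (0.2878, 0.3220, 0.3902).
So the stationary probability of Rainy is 0.3220.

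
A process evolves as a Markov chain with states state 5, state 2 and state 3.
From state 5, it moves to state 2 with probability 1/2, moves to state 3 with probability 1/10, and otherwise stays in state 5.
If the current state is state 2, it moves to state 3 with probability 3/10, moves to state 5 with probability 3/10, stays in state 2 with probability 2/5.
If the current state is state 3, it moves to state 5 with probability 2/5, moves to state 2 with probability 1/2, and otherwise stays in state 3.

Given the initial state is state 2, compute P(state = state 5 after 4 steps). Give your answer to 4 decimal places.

0.3546

Propagate the distribution vector 4 steps from state 2.
After 0 steps: (0.0000, 1.0000, 0.0000)
After 1 step: (0.3000, 0.4000, 0.3000)
After 2 steps: (0.3600, 0.4600, 0.1800)
After 3 steps: (0.3540, 0.4540, 0.1920)
After 4 steps: (0.3546, 0.4546, 0.1908)
P(in state 5 after 4 steps) = 0.3546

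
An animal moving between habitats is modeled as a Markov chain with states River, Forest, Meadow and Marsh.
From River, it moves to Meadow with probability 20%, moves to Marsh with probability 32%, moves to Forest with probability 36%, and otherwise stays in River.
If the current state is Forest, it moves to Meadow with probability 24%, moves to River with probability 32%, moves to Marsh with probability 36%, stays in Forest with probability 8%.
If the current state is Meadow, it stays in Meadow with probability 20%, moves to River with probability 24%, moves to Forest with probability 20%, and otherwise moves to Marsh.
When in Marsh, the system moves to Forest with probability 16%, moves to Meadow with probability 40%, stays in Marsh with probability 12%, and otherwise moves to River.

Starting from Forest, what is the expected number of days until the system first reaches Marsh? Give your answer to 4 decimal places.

Let t(s) be the expected number of days to first reach Marsh from state s, with t(Marsh) = 0. Conditioning on the first day:
t(River) = 1 + 0.12·t(River) + 0.36·t(Forest) + 0.2·t(Meadow)
t(Forest) = 1 + 0.32·t(River) + 0.08·t(Forest) + 0.24·t(Meadow)
t(Meadow) = 1 + 0.24·t(River) + 0.2·t(Forest) + 0.2·t(Meadow)
Solving: t(River) = 2.9533, t(Forest) = 2.8578, t(Meadow) = 2.8504.
Expected days from Forest to Marsh: 2.8578.

2.8578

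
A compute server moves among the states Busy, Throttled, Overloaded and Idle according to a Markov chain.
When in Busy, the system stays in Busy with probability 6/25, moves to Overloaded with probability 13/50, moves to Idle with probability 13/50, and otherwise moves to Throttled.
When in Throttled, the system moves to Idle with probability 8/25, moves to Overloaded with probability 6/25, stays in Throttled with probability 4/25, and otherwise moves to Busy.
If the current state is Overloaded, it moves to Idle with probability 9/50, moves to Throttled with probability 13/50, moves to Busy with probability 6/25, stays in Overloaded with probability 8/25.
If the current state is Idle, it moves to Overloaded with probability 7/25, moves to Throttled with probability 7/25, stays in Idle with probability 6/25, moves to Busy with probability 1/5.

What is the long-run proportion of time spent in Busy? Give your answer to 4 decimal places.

Let the stationary distribution be π with π = πP and π_1 + π_2 + π_3 + π_4 = 1.
π_1 = 0.24·π_1 + 0.28·π_2 + 0.24·π_3 + 0.2·π_4
π_2 = 0.24·π_1 + 0.16·π_2 + 0.26·π_3 + 0.28·π_4
π_3 = 0.26·π_1 + 0.24·π_2 + 0.32·π_3 + 0.28·π_4
Solving with the normalization constraint gives π = (0.2396, 0.2365, 0.2768, 0.2471).
So the stationary probability of Busy is 0.2396.

0.2396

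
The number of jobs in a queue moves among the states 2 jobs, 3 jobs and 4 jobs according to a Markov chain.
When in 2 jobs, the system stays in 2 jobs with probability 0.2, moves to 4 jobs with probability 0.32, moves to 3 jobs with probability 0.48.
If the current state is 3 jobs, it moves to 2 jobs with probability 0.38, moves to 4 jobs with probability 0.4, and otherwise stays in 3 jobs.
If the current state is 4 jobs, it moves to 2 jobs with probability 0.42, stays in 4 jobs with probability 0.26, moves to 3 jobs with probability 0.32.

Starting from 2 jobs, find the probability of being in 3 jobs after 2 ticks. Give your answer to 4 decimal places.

0.3040

Sum over the intermediate state after 1 tick:
P = P(2 jobs→2 jobs)·P(2 jobs→3 jobs) + P(2 jobs→3 jobs)·P(3 jobs→3 jobs) + P(2 jobs→4 jobs)·P(4 jobs→3 jobs)
  = 0.2×0.48 + 0.48×0.22 + 0.32×0.32
  = 0.0960 + 0.1056 + 0.1024 = 0.3040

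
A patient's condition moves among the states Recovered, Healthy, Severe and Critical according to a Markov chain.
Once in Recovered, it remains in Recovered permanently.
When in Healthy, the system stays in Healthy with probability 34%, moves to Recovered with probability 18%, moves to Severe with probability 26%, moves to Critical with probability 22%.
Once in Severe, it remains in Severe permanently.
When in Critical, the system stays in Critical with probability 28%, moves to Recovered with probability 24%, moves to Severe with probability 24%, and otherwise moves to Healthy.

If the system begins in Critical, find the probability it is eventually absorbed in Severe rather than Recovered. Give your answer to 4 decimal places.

0.5227

Let h(s) be the probability of absorption at Severe starting from transient state s. Then h(Severe) = 1 and h(Recovered) = 0. By first-step analysis:
h(Healthy) = 0.18·0 + 0.34·h(Healthy) + 0.26·1 + 0.22·h(Critical)
h(Critical) = 0.24·0 + 0.24·h(Healthy) + 0.24·1 + 0.28·h(Critical)
Solving: h(Healthy) = 0.5682, h(Critical) = 0.5227.
Starting from Critical, the probability is 0.5227.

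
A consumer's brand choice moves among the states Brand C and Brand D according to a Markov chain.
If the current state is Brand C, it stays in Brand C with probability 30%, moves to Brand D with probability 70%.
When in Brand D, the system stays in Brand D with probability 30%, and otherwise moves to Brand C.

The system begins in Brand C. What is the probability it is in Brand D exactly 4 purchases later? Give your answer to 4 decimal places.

0.4872

Propagate the distribution vector 4 purchases from Brand C.
After 0 purchases: (1.0000, 0.0000)
After 1 purchase: (0.3000, 0.7000)
After 2 purchases: (0.5800, 0.4200)
After 3 purchases: (0.4680, 0.5320)
After 4 purchases: (0.5128, 0.4872)
P(in Brand D after 4 purchases) = 0.4872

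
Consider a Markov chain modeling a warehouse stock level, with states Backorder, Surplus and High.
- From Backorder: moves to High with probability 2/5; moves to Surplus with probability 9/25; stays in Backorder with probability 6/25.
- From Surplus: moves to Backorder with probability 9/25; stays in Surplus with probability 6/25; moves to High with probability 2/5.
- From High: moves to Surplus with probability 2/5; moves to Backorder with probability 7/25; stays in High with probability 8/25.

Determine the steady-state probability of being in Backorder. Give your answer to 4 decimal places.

Let the stationary distribution be π with π = πP and π_1 + π_2 + π_3 = 1.
π_1 = 0.24·π_1 + 0.36·π_2 + 0.28·π_3
π_2 = 0.36·π_1 + 0.24·π_2 + 0.4·π_3
Solving with the normalization constraint gives π = (0.2950, 0.3347, 0.3704).
So the stationary probability of Backorder is 0.2950.

0.2950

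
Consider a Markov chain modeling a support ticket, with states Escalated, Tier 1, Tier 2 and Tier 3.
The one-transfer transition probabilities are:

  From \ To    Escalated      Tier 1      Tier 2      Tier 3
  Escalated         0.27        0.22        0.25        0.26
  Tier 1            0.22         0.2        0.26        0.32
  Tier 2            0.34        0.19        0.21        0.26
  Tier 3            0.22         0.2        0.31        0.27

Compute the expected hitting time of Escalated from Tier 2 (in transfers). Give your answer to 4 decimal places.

3.5248

Let t(s) be the expected number of transfers to first reach Escalated from state s, with t(Escalated) = 0. Conditioning on the first transfer:
t(Tier 1) = 1 + 0.2·t(Tier 1) + 0.26·t(Tier 2) + 0.32·t(Tier 3)
t(Tier 2) = 1 + 0.19·t(Tier 1) + 0.21·t(Tier 2) + 0.26·t(Tier 3)
t(Tier 3) = 1 + 0.2·t(Tier 1) + 0.31·t(Tier 2) + 0.27·t(Tier 3)
Solving: t(Tier 1) = 3.9782, t(Tier 2) = 3.5248, t(Tier 3) = 3.9566.
Expected transfers from Tier 2 to Escalated: 3.5248.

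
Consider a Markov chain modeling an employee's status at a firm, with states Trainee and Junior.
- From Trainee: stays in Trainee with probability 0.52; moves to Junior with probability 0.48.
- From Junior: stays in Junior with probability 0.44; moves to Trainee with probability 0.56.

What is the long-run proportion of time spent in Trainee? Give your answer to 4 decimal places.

Let the stationary distribution be π with π = πP and π_1 + π_2 = 1.
π_1 = 0.52·π_1 + 0.56·π_2
Solving with the normalization constraint gives π = (0.5385, 0.4615).
So the stationary probability of Trainee is 0.5385.

0.5385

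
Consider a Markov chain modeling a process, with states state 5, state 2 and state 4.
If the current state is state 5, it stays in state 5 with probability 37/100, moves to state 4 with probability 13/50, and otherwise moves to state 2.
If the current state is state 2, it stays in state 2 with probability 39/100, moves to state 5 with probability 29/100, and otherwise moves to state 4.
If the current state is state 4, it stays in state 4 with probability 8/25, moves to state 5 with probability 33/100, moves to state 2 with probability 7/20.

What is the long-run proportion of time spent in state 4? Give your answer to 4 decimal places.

Let the stationary distribution be π with π = πP and π_1 + π_2 + π_3 = 1.
π_1 = 0.37·π_1 + 0.29·π_2 + 0.33·π_3
π_2 = 0.37·π_1 + 0.39·π_2 + 0.35·π_3
Solving with the normalization constraint gives π = (0.3283, 0.3714, 0.3003).
So the stationary probability of state 4 is 0.3003.

0.3003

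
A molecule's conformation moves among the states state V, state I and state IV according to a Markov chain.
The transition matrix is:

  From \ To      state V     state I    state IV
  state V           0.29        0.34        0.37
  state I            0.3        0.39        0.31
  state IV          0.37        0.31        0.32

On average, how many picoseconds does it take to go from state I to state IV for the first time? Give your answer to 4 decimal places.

3.0504

Let t(s) be the expected number of picoseconds to first reach state IV from state s, with t(state IV) = 0. Conditioning on the first picosecond:
t(state V) = 1 + 0.29·t(state V) + 0.34·t(state I)
t(state I) = 1 + 0.3·t(state V) + 0.39·t(state I)
Solving: t(state V) = 2.8692, t(state I) = 3.0504.
Expected picoseconds from state I to state IV: 3.0504.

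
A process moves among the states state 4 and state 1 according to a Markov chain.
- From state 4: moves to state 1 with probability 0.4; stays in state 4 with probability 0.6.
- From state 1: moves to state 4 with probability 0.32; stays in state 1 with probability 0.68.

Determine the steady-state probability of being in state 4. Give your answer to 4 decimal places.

0.4444

Let the stationary distribution be π with π = πP and π_1 + π_2 = 1.
π_1 = 0.6·π_1 + 0.32·π_2
Solving with the normalization constraint gives π = (0.4444, 0.5556).
So the stationary probability of state 4 is 0.4444.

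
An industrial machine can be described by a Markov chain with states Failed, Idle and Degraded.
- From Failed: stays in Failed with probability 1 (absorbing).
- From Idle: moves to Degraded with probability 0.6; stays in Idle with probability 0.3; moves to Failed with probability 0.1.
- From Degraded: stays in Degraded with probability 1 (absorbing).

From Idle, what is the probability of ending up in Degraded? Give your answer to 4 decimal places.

0.8571

Let h(s) be the probability of absorption at Degraded starting from transient state s. Then h(Degraded) = 1 and h(Failed) = 0. By first-step analysis:
h(Idle) = 0.1·0 + 0.3·h(Idle) + 0.6·1
Solving: h(Idle) = 0.8571.
Starting from Idle, the probability is 0.8571.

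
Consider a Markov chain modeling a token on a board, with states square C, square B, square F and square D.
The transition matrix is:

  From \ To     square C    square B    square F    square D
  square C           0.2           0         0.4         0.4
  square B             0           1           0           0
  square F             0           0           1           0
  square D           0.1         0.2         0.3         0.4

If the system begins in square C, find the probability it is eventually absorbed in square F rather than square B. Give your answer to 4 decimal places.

0.8182

Let h(s) be the probability of absorption at square F starting from transient state s. Then h(square F) = 1 and h(square B) = 0. By first-step analysis:
h(square C) = 0.2·h(square C) + 0.4·1 + 0.4·h(square D)
h(square D) = 0.1·h(square C) + 0.2·0 + 0.3·1 + 0.4·h(square D)
Solving: h(square C) = 0.8182, h(square D) = 0.6364.
Starting from square C, the probability is 0.8182.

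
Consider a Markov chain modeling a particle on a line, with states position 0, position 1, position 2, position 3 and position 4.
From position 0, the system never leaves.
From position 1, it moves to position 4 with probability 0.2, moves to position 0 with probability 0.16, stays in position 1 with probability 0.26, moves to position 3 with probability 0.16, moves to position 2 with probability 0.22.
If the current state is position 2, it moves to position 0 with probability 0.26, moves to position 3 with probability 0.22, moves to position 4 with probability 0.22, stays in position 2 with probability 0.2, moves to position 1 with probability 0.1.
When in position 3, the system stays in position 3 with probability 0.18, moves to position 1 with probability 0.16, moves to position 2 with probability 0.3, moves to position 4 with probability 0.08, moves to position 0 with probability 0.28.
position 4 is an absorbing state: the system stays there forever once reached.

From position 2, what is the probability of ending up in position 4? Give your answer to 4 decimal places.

Let h(s) be the probability of absorption at position 4 starting from transient state s. Then h(position 4) = 1 and h(position 0) = 0. By first-step analysis:
h(position 1) = 0.16·0 + 0.26·h(position 1) + 0.22·h(position 2) + 0.16·h(position 3) + 0.2·1
h(position 2) = 0.26·0 + 0.1·h(position 1) + 0.2·h(position 2) + 0.22·h(position 3) + 0.22·1
h(position 3) = 0.28·0 + 0.16·h(position 1) + 0.3·h(position 2) + 0.18·h(position 3) + 0.08·1
Solving: h(position 1) = 0.4730, h(position 2) = 0.4296, h(position 3) = 0.3470.
Starting from position 2, the probability is 0.4296.

0.4296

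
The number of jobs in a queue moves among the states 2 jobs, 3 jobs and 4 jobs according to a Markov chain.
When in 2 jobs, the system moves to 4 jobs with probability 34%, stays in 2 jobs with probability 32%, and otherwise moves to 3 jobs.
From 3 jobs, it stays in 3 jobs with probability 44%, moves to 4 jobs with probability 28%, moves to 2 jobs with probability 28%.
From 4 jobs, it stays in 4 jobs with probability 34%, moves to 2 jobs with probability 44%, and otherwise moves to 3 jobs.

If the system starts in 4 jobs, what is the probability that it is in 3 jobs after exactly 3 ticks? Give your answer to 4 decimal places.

0.3329

Propagate the distribution vector 3 ticks from 4 jobs.
After 0 ticks: (0.0000, 0.0000, 1.0000)
After 1 tick: (0.4400, 0.2200, 0.3400)
After 2 ticks: (0.3520, 0.3212, 0.3268)
After 3 ticks: (0.3464, 0.3329, 0.3207)
P(in 3 jobs after 3 ticks) = 0.3329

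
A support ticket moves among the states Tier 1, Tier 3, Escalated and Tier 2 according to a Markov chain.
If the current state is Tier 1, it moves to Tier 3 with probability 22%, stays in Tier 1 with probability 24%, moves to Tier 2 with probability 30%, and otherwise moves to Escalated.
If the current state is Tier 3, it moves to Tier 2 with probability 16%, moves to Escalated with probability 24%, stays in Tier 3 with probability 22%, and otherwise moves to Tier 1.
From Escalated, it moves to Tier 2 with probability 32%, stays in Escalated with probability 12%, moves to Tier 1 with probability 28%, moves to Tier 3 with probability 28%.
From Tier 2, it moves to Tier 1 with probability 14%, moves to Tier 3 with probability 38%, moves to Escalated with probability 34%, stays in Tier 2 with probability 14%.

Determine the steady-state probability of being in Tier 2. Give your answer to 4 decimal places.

0.2300

Let the stationary distribution be π with π = πP and π_1 + π_2 + π_3 + π_4 = 1.
π_1 = 0.24·π_1 + 0.38·π_2 + 0.28·π_3 + 0.14·π_4
π_2 = 0.22·π_1 + 0.22·π_2 + 0.28·π_3 + 0.38·π_4
π_3 = 0.24·π_1 + 0.24·π_2 + 0.12·π_3 + 0.34·π_4
Solving with the normalization constraint gives π = (0.2643, 0.2709, 0.2348, 0.2300).
So the stationary probability of Tier 2 is 0.2300.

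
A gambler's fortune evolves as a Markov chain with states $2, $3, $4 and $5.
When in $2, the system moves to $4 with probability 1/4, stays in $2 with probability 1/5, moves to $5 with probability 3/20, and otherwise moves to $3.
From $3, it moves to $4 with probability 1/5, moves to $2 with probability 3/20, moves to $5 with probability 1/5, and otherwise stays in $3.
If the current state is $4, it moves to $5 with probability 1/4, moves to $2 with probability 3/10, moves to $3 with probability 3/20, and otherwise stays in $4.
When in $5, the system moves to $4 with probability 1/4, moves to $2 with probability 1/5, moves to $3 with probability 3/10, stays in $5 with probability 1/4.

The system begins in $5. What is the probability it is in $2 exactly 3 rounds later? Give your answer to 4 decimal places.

Propagate the distribution vector 3 rounds from $5.
After 0 rounds: (0.0000, 0.0000, 0.0000, 1.0000)
After 1 round: (0.2000, 0.3000, 0.2500, 0.2500)
After 2 rounds: (0.2100, 0.3275, 0.2475, 0.2150)
After 3 rounds: (0.2084, 0.3330, 0.2460, 0.2126)
P(in $2 after 3 rounds) = 0.2084

0.2084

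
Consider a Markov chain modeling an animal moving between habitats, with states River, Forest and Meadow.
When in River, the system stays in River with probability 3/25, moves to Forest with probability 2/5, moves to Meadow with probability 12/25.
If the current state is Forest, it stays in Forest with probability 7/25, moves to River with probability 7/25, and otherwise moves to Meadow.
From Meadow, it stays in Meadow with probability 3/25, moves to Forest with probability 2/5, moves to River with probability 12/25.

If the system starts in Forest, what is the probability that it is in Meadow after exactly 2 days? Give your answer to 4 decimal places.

Sum over the intermediate state after 1 day:
P = P(Forest→River)·P(River→Meadow) + P(Forest→Forest)·P(Forest→Meadow) + P(Forest→Meadow)·P(Meadow→Meadow)
  = 0.28×0.48 + 0.28×0.44 + 0.44×0.12
  = 0.1344 + 0.1232 + 0.0528 = 0.3104

0.3104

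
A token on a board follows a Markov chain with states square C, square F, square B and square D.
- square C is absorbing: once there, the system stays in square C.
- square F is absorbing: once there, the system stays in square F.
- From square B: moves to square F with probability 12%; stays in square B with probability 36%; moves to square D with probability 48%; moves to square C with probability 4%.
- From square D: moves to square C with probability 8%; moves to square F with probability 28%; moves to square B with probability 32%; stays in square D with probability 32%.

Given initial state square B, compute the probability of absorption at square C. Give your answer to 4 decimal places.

0.2330

Let h(s) be the probability of absorption at square C starting from transient state s. Then h(square C) = 1 and h(square F) = 0. By first-step analysis:
h(square B) = 0.04·1 + 0.12·0 + 0.36·h(square B) + 0.48·h(square D)
h(square D) = 0.08·1 + 0.28·0 + 0.32·h(square B) + 0.32·h(square D)
Solving: h(square B) = 0.2330, h(square D) = 0.2273.
Starting from square B, the probability is 0.2330.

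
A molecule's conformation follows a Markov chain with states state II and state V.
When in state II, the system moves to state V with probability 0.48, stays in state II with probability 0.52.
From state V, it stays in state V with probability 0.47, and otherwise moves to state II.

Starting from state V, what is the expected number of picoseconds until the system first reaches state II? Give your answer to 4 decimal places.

Let t(s) be the expected number of picoseconds to first reach state II from state s, with t(state II) = 0. Conditioning on the first picosecond:
t(state V) = 1 + 0.47·t(state V)
Solving: t(state V) = 1.8868.
Expected picoseconds from state V to state II: 1.8868.

1.8868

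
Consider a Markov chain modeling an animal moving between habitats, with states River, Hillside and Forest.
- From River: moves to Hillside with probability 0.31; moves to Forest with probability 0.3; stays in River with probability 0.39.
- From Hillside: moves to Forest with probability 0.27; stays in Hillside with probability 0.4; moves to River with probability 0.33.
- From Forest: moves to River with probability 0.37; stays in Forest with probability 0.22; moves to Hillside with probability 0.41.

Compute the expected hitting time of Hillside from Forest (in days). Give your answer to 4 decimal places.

Let t(s) be the expected number of days to first reach Hillside from state s, with t(Hillside) = 0. Conditioning on the first day:
t(River) = 1 + 0.39·t(River) + 0.3·t(Forest)
t(Forest) = 1 + 0.37·t(River) + 0.22·t(Forest)
Solving: t(River) = 2.9605, t(Forest) = 2.6864.
Expected days from Forest to Hillside: 2.6864.

2.6864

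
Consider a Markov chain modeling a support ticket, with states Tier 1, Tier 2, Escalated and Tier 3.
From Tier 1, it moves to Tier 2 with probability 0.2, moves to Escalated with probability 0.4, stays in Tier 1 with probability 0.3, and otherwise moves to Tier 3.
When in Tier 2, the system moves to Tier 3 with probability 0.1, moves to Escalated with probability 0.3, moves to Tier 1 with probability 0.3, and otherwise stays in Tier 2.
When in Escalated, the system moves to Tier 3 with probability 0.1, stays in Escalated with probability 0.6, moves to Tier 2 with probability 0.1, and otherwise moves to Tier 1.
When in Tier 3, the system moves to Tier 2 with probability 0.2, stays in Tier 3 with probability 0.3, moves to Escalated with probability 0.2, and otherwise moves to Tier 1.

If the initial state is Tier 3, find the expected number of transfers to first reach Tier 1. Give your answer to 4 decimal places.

Let t(s) be the expected number of transfers to first reach Tier 1 from state s, with t(Tier 1) = 0. Conditioning on the first transfer:
t(Tier 2) = 1 + 0.3·t(Tier 2) + 0.3·t(Escalated) + 0.1·t(Tier 3)
t(Escalated) = 1 + 0.1·t(Tier 2) + 0.6·t(Escalated) + 0.1·t(Tier 3)
t(Tier 3) = 1 + 0.2·t(Tier 2) + 0.2·t(Escalated) + 0.3·t(Tier 3)
Solving: t(Tier 2) = 3.8621, t(Escalated) = 4.4138, t(Tier 3) = 3.7931.
Expected transfers from Tier 3 to Tier 1: 3.7931.

3.7931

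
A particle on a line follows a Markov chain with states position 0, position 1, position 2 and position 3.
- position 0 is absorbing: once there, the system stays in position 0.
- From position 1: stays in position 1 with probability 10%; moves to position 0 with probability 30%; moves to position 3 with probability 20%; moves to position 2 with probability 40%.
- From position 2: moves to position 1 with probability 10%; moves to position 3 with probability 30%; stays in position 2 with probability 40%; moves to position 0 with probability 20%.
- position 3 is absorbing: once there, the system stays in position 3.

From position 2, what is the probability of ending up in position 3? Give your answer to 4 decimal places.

Let h(s) be the probability of absorption at position 3 starting from transient state s. Then h(position 3) = 1 and h(position 0) = 0. By first-step analysis:
h(position 1) = 0.3·0 + 0.1·h(position 1) + 0.4·h(position 2) + 0.2·1
h(position 2) = 0.2·0 + 0.1·h(position 1) + 0.4·h(position 2) + 0.3·1
Solving: h(position 1) = 0.4800, h(position 2) = 0.5800.
Starting from position 2, the probability is 0.5800.

0.5800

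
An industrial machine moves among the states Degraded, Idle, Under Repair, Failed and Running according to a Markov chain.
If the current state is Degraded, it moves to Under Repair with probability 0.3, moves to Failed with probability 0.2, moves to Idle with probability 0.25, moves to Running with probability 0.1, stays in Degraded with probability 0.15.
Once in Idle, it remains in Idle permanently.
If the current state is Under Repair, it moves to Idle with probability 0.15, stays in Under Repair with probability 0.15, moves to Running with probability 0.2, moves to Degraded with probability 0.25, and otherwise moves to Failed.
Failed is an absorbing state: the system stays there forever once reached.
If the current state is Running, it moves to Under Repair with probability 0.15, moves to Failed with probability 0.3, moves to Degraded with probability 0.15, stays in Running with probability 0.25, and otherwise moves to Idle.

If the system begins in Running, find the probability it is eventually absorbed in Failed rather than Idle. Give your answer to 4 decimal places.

Let h(s) be the probability of absorption at Failed starting from transient state s. Then h(Failed) = 1 and h(Idle) = 0. By first-step analysis:
h(Degraded) = 0.15·h(Degraded) + 0.25·0 + 0.3·h(Under Repair) + 0.2·1 + 0.1·h(Running)
h(Under Repair) = 0.25·h(Degraded) + 0.15·0 + 0.15·h(Under Repair) + 0.25·1 + 0.2·h(Running)
h(Running) = 0.15·h(Degraded) + 0.15·0 + 0.15·h(Under Repair) + 0.3·1 + 0.25·h(Running)
Solving: h(Degraded) = 0.5177, h(Under Repair) = 0.5928, h(Running) = 0.6221.
Starting from Running, the probability is 0.6221.

0.6221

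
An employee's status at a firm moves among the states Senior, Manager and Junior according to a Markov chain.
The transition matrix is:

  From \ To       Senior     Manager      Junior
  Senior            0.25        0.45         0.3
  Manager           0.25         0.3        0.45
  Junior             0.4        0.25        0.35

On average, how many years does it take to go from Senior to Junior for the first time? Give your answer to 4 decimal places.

Let t(s) be the expected number of years to first reach Junior from state s, with t(Junior) = 0. Conditioning on the first year:
t(Senior) = 1 + 0.25·t(Senior) + 0.45·t(Manager)
t(Manager) = 1 + 0.25·t(Senior) + 0.3·t(Manager)
Solving: t(Senior) = 2.7879, t(Manager) = 2.4242.
Expected years from Senior to Junior: 2.7879.

2.7879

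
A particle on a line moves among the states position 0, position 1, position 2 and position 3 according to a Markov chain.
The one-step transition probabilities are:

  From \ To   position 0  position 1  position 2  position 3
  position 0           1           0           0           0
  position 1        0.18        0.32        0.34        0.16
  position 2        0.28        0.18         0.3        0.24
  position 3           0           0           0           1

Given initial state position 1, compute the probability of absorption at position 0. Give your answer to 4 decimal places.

Let h(s) be the probability of absorption at position 0 starting from transient state s. Then h(position 0) = 1 and h(position 3) = 0. By first-step analysis:
h(position 1) = 0.18·1 + 0.32·h(position 1) + 0.34·h(position 2) + 0.16·0
h(position 2) = 0.28·1 + 0.18·h(position 1) + 0.3·h(position 2) + 0.24·0
Solving: h(position 1) = 0.5333, h(position 2) = 0.5371.
Starting from position 1, the probability is 0.5333.

0.5333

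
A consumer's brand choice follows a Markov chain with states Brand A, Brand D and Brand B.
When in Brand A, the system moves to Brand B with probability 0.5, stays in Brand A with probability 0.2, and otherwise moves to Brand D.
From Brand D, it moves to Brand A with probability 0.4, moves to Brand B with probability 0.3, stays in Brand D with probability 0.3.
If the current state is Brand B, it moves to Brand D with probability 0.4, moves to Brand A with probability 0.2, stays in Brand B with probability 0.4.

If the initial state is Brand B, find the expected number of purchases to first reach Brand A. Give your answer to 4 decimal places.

3.6667

Let t(s) be the expected number of purchases to first reach Brand A from state s, with t(Brand A) = 0. Conditioning on the first purchase:
t(Brand D) = 1 + 0.3·t(Brand D) + 0.3·t(Brand B)
t(Brand B) = 1 + 0.4·t(Brand D) + 0.4·t(Brand B)
Solving: t(Brand D) = 3.0000, t(Brand B) = 3.6667.
Expected purchases from Brand B to Brand A: 3.6667.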